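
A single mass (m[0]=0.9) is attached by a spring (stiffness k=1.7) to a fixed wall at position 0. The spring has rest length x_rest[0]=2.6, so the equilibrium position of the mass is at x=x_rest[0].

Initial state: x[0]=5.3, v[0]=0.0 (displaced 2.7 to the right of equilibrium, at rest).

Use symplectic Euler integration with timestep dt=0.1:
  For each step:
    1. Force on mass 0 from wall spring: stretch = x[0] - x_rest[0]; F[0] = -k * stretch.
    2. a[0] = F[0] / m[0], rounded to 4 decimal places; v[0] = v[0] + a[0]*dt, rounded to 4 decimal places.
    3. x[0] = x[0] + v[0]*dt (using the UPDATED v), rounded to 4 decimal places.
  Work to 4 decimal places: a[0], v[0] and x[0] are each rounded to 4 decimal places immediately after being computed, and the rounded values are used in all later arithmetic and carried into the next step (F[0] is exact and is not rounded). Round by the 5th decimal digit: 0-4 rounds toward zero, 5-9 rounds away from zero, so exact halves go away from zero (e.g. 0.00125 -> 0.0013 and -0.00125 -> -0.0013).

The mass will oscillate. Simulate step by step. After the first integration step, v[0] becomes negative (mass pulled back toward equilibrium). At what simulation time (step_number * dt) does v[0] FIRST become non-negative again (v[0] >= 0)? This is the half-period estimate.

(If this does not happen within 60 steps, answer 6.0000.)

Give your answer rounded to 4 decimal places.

Answer: 2.3000

Derivation:
Step 0: x=[5.3000] v=[0.0000]
Step 1: x=[5.2490] v=[-0.5100]
Step 2: x=[5.1480] v=[-1.0104]
Step 3: x=[4.9988] v=[-1.4917]
Step 4: x=[4.8043] v=[-1.9448]
Step 5: x=[4.5682] v=[-2.3612]
Step 6: x=[4.2949] v=[-2.7330]
Step 7: x=[3.9896] v=[-3.0532]
Step 8: x=[3.6580] v=[-3.3157]
Step 9: x=[3.3065] v=[-3.5155]
Step 10: x=[2.9416] v=[-3.6490]
Step 11: x=[2.5703] v=[-3.7135]
Step 12: x=[2.1995] v=[-3.7079]
Step 13: x=[1.8363] v=[-3.6323]
Step 14: x=[1.4875] v=[-3.4881]
Step 15: x=[1.1597] v=[-3.2780]
Step 16: x=[0.8591] v=[-3.0059]
Step 17: x=[0.5914] v=[-2.6771]
Step 18: x=[0.3616] v=[-2.2977]
Step 19: x=[0.1741] v=[-1.8749]
Step 20: x=[0.0324] v=[-1.4167]
Step 21: x=[-0.0608] v=[-0.9317]
Step 22: x=[-0.1037] v=[-0.4291]
Step 23: x=[-0.0955] v=[0.0816]
First v>=0 after going negative at step 23, time=2.3000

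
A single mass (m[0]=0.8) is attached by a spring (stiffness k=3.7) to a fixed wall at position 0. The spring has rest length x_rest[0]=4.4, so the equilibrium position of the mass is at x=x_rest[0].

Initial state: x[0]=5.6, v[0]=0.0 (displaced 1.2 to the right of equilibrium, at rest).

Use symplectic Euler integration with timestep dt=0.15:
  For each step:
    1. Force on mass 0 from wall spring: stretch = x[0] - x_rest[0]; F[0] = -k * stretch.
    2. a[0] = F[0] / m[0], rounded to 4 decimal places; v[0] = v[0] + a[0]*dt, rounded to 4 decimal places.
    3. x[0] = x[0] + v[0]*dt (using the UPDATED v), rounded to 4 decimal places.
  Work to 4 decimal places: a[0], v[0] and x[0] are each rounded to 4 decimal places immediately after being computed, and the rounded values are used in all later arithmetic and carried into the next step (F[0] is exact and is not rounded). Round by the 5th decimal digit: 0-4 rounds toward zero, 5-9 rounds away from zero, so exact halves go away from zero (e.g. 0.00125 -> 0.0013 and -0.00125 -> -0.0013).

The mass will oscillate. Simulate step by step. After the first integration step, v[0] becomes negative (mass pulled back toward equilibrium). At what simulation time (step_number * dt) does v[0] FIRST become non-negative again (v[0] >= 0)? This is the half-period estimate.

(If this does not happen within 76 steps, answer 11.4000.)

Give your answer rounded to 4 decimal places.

Answer: 1.5000

Derivation:
Step 0: x=[5.6000] v=[0.0000]
Step 1: x=[5.4751] v=[-0.8325]
Step 2: x=[5.2384] v=[-1.5783]
Step 3: x=[4.9144] v=[-2.1599]
Step 4: x=[4.5369] v=[-2.5168]
Step 5: x=[4.1451] v=[-2.6118]
Step 6: x=[3.7799] v=[-2.4350]
Step 7: x=[3.4792] v=[-2.0048]
Step 8: x=[3.2743] v=[-1.3660]
Step 9: x=[3.1866] v=[-0.5850]
Step 10: x=[3.2251] v=[0.2568]
First v>=0 after going negative at step 10, time=1.5000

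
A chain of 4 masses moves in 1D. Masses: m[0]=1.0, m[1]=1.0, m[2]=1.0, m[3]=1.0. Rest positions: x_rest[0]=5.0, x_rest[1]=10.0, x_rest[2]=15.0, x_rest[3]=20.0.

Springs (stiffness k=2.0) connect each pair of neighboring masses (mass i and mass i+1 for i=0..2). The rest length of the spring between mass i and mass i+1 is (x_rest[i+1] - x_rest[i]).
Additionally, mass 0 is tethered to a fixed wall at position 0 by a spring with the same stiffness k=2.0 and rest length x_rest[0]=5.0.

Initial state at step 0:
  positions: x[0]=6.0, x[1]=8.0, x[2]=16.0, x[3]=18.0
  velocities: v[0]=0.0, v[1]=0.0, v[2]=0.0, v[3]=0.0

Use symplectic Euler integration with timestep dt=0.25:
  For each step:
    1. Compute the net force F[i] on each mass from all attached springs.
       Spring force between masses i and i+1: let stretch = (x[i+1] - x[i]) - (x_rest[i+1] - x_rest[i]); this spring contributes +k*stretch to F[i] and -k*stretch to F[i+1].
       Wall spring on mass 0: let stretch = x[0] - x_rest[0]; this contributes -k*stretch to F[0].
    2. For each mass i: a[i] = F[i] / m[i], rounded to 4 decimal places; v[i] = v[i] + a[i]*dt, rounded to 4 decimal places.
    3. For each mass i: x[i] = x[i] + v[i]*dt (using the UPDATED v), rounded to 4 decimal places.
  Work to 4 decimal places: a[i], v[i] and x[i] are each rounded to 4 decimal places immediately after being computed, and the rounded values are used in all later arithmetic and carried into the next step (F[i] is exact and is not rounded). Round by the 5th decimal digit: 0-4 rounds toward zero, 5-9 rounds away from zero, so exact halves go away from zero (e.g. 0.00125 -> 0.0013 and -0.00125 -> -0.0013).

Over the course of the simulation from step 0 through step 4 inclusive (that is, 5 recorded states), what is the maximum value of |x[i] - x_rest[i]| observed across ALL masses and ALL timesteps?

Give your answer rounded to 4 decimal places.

Step 0: x=[6.0000 8.0000 16.0000 18.0000] v=[0.0000 0.0000 0.0000 0.0000]
Step 1: x=[5.5000 8.7500 15.2500 18.3750] v=[-2.0000 3.0000 -3.0000 1.5000]
Step 2: x=[4.7188 9.9063 14.0781 18.9844] v=[-3.1250 4.6250 -4.6875 2.4375]
Step 3: x=[3.9961 10.9356 12.9980 19.6055] v=[-2.8907 4.1172 -4.3203 2.4844]
Step 4: x=[3.6414 11.3553 12.4861 20.0257] v=[-1.4190 1.6787 -2.0478 1.6807]
Max displacement = 2.5139

Answer: 2.5139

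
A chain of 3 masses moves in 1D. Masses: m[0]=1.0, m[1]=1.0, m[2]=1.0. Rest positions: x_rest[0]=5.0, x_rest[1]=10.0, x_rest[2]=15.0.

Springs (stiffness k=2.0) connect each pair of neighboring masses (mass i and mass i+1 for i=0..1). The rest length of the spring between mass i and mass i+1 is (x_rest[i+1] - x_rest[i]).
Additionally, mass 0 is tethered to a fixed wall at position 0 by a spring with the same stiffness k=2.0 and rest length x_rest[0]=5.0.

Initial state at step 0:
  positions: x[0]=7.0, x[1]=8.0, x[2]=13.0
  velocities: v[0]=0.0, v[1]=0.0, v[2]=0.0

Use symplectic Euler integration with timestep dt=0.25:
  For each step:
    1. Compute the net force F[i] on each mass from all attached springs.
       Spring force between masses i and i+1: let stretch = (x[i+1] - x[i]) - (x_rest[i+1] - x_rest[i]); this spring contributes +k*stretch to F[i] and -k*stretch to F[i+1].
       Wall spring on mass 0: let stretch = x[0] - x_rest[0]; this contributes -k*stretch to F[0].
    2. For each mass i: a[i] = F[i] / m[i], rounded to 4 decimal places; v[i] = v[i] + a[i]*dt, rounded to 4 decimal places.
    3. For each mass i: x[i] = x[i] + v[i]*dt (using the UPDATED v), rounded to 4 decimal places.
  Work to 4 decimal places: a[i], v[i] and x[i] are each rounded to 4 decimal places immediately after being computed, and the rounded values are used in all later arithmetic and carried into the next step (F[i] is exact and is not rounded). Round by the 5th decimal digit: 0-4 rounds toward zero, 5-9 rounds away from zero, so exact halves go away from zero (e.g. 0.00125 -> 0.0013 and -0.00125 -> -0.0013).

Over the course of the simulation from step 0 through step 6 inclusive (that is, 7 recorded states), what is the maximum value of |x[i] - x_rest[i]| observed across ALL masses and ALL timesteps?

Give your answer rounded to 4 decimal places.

Step 0: x=[7.0000 8.0000 13.0000] v=[0.0000 0.0000 0.0000]
Step 1: x=[6.2500 8.5000 13.0000] v=[-3.0000 2.0000 0.0000]
Step 2: x=[5.0000 9.2813 13.0625] v=[-5.0000 3.1250 0.2500]
Step 3: x=[3.6602 10.0001 13.2774] v=[-5.3594 2.8750 0.8594]
Step 4: x=[2.6553 10.3360 13.7076] v=[-4.0196 1.3437 1.7208]
Step 5: x=[2.2786 10.1333 14.3414] v=[-1.5069 -0.8109 2.5350]
Step 6: x=[2.5989 9.4748 15.0742] v=[1.2812 -2.6342 2.9310]
Max displacement = 2.7214

Answer: 2.7214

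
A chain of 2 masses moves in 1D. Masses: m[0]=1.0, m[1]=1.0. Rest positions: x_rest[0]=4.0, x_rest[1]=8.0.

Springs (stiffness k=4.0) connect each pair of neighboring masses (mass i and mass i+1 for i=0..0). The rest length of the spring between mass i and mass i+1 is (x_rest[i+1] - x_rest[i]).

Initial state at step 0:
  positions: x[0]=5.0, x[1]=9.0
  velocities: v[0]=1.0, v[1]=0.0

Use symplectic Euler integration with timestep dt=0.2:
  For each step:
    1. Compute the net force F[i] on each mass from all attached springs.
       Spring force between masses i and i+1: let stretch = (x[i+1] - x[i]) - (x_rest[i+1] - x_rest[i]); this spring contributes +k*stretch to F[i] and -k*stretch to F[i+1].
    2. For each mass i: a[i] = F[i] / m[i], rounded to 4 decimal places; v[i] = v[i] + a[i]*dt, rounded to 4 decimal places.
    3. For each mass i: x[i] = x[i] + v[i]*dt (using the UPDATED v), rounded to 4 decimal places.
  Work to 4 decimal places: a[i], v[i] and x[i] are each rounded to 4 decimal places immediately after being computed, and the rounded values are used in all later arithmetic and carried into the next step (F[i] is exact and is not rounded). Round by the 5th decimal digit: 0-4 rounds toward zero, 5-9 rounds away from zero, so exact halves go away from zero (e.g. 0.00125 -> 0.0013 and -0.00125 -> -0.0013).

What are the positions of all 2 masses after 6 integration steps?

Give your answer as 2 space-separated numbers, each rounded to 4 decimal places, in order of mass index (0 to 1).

Step 0: x=[5.0000 9.0000] v=[1.0000 0.0000]
Step 1: x=[5.2000 9.0000] v=[1.0000 0.0000]
Step 2: x=[5.3680 9.0320] v=[0.8400 0.1600]
Step 3: x=[5.4822 9.1178] v=[0.5712 0.4288]
Step 4: x=[5.5381 9.2619] v=[0.2797 0.7203]
Step 5: x=[5.5498 9.4502] v=[0.0587 0.9413]
Step 6: x=[5.5456 9.6544] v=[-0.0210 1.0210]

Answer: 5.5456 9.6544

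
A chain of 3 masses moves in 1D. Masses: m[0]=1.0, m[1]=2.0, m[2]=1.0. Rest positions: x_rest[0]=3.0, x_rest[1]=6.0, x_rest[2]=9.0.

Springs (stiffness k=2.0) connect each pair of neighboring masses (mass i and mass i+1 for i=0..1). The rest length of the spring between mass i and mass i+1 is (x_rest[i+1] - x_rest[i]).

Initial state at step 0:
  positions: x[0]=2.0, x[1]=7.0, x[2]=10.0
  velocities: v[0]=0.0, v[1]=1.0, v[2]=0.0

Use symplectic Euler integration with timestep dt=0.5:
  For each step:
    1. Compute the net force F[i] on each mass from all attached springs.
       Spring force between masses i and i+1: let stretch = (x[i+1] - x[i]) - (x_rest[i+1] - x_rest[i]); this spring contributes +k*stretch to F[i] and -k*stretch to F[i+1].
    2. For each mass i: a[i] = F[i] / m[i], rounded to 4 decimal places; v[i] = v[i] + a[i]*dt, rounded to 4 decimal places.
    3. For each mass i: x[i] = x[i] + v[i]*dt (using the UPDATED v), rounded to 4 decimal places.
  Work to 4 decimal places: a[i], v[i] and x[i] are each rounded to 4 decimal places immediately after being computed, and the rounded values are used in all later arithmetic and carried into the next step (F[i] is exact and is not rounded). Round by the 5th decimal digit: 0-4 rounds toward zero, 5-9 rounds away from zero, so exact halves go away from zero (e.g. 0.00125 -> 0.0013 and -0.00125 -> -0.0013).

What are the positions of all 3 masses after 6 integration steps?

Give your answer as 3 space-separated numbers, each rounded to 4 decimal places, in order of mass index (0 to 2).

Answer: 4.5157 8.5001 10.4844

Derivation:
Step 0: x=[2.0000 7.0000 10.0000] v=[0.0000 1.0000 0.0000]
Step 1: x=[3.0000 7.0000 10.0000] v=[2.0000 0.0000 0.0000]
Step 2: x=[4.5000 6.7500 10.0000] v=[3.0000 -0.5000 0.0000]
Step 3: x=[5.6250 6.7500 9.8750] v=[2.2500 0.0000 -0.2500]
Step 4: x=[5.8125 7.2500 9.6875] v=[0.3750 1.0000 -0.3750]
Step 5: x=[5.2188 8.0000 9.7813] v=[-1.1875 1.5000 0.1875]
Step 6: x=[4.5157 8.5001 10.4844] v=[-1.4063 1.0001 1.4062]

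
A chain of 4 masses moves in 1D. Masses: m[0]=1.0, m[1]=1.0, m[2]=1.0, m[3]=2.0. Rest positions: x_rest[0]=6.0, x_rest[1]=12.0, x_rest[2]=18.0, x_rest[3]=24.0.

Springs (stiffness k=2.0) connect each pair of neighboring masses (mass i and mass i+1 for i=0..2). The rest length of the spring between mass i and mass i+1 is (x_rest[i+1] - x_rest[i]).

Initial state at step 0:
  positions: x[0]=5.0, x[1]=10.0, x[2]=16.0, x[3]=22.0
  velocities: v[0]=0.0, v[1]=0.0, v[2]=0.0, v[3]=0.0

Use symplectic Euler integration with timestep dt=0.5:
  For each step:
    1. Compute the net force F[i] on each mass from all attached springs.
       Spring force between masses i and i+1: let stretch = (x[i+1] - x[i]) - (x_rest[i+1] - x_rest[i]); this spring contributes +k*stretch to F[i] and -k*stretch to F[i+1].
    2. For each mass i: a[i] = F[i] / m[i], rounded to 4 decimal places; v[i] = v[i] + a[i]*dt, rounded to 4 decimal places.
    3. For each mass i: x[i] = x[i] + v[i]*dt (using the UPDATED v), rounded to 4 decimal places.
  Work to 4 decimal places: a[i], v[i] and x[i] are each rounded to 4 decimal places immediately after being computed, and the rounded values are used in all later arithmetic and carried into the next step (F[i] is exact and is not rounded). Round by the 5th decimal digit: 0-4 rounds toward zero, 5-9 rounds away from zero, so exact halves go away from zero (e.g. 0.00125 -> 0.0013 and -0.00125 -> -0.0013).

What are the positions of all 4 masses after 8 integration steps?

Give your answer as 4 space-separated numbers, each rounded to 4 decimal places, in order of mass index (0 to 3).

Answer: 3.8668 9.9252 16.5887 22.3101

Derivation:
Step 0: x=[5.0000 10.0000 16.0000 22.0000] v=[0.0000 0.0000 0.0000 0.0000]
Step 1: x=[4.5000 10.5000 16.0000 22.0000] v=[-1.0000 1.0000 0.0000 0.0000]
Step 2: x=[4.0000 10.7500 16.2500 22.0000] v=[-1.0000 0.5000 0.5000 0.0000]
Step 3: x=[3.8750 10.3750 16.6250 22.0625] v=[-0.2500 -0.7500 0.7500 0.1250]
Step 4: x=[4.0000 9.8750 16.5938 22.2657] v=[0.2500 -1.0000 -0.0625 0.4063]
Step 5: x=[4.0625 9.7969 16.0391 22.5509] v=[0.1250 -0.1562 -1.1094 0.5704]
Step 6: x=[3.9922 9.9727 15.6192 22.7082] v=[-0.1406 0.3516 -0.8398 0.3145]
Step 7: x=[3.9122 9.9815 15.9206 22.5932] v=[-0.1601 0.0176 0.6027 -0.2300]
Step 8: x=[3.8668 9.9252 16.5887 22.3101] v=[-0.0908 -0.1126 1.3362 -0.5663]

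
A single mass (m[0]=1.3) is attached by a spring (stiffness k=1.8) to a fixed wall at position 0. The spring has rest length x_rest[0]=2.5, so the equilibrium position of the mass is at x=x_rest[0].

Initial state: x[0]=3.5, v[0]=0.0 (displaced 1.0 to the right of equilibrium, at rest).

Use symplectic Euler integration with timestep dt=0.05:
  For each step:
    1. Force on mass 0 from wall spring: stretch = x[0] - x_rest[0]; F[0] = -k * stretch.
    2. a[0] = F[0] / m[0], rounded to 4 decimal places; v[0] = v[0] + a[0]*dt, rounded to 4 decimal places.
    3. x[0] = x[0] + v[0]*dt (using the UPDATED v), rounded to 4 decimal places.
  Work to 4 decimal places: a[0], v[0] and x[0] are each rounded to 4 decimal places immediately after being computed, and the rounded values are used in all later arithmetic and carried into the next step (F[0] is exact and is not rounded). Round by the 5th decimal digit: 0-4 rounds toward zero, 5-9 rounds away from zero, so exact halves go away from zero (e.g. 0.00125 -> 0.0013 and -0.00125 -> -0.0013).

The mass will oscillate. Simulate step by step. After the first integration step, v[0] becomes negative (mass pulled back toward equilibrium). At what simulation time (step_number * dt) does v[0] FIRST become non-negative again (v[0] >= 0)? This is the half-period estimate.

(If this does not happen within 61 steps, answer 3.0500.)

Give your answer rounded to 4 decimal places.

Step 0: x=[3.5000] v=[0.0000]
Step 1: x=[3.4965] v=[-0.0692]
Step 2: x=[3.4896] v=[-0.1382]
Step 3: x=[3.4793] v=[-0.2067]
Step 4: x=[3.4656] v=[-0.2745]
Step 5: x=[3.4485] v=[-0.3414]
Step 6: x=[3.4281] v=[-0.4071]
Step 7: x=[3.4045] v=[-0.4714]
Step 8: x=[3.3778] v=[-0.5340]
Step 9: x=[3.3481] v=[-0.5948]
Step 10: x=[3.3154] v=[-0.6535]
Step 11: x=[3.2799] v=[-0.7100]
Step 12: x=[3.2417] v=[-0.7640]
Step 13: x=[3.2009] v=[-0.8154]
Step 14: x=[3.1577] v=[-0.8639]
Step 15: x=[3.1122] v=[-0.9094]
Step 16: x=[3.0646] v=[-0.9518]
Step 17: x=[3.0151] v=[-0.9909]
Step 18: x=[2.9638] v=[-1.0266]
Step 19: x=[2.9109] v=[-1.0587]
Step 20: x=[2.8565] v=[-1.0871]
Step 21: x=[2.8009] v=[-1.1118]
Step 22: x=[2.7443] v=[-1.1326]
Step 23: x=[2.6868] v=[-1.1495]
Step 24: x=[2.6287] v=[-1.1624]
Step 25: x=[2.5701] v=[-1.1713]
Step 26: x=[2.5113] v=[-1.1762]
Step 27: x=[2.4525] v=[-1.1770]
Step 28: x=[2.3938] v=[-1.1737]
Step 29: x=[2.3355] v=[-1.1664]
Step 30: x=[2.2778] v=[-1.1550]
Step 31: x=[2.2208] v=[-1.1396]
Step 32: x=[2.1648] v=[-1.1203]
Step 33: x=[2.1099] v=[-1.0971]
Step 34: x=[2.0564] v=[-1.0701]
Step 35: x=[2.0044] v=[-1.0394]
Step 36: x=[1.9541] v=[-1.0051]
Step 37: x=[1.9057] v=[-0.9673]
Step 38: x=[1.8594] v=[-0.9262]
Step 39: x=[1.8153] v=[-0.8819]
Step 40: x=[1.7736] v=[-0.8345]
Step 41: x=[1.7344] v=[-0.7842]
Step 42: x=[1.6978] v=[-0.7312]
Step 43: x=[1.6640] v=[-0.6757]
Step 44: x=[1.6331] v=[-0.6178]
Step 45: x=[1.6052] v=[-0.5578]
Step 46: x=[1.5804] v=[-0.4959]
Step 47: x=[1.5588] v=[-0.4322]
Step 48: x=[1.5405] v=[-0.3670]
Step 49: x=[1.5255] v=[-0.3006]
Step 50: x=[1.5138] v=[-0.2331]
Step 51: x=[1.5056] v=[-0.1648]
Step 52: x=[1.5008] v=[-0.0960]
Step 53: x=[1.4995] v=[-0.0268]
Step 54: x=[1.5016] v=[0.0425]
First v>=0 after going negative at step 54, time=2.7000

Answer: 2.7000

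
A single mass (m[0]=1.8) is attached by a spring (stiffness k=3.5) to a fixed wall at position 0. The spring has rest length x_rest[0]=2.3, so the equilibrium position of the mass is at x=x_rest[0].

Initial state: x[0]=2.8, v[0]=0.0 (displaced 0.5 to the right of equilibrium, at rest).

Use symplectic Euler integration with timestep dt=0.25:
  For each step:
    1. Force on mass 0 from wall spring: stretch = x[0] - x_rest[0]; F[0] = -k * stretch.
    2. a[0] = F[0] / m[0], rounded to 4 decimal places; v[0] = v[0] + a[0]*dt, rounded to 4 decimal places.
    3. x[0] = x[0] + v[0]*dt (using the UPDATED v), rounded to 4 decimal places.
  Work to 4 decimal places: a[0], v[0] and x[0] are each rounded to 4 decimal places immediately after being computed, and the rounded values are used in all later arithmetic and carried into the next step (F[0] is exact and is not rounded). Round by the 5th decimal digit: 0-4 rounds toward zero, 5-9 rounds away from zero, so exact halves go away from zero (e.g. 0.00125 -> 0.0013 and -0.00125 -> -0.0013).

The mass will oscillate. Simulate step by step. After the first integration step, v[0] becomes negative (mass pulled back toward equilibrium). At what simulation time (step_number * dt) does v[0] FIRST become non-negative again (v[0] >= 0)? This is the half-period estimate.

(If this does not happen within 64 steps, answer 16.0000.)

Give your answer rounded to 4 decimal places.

Step 0: x=[2.8000] v=[0.0000]
Step 1: x=[2.7392] v=[-0.2431]
Step 2: x=[2.6251] v=[-0.4566]
Step 3: x=[2.4715] v=[-0.6146]
Step 4: x=[2.2970] v=[-0.6980]
Step 5: x=[2.1229] v=[-0.6966]
Step 6: x=[1.9703] v=[-0.6105]
Step 7: x=[1.8578] v=[-0.4502]
Step 8: x=[1.7990] v=[-0.2353]
Step 9: x=[1.8011] v=[0.0083]
First v>=0 after going negative at step 9, time=2.2500

Answer: 2.2500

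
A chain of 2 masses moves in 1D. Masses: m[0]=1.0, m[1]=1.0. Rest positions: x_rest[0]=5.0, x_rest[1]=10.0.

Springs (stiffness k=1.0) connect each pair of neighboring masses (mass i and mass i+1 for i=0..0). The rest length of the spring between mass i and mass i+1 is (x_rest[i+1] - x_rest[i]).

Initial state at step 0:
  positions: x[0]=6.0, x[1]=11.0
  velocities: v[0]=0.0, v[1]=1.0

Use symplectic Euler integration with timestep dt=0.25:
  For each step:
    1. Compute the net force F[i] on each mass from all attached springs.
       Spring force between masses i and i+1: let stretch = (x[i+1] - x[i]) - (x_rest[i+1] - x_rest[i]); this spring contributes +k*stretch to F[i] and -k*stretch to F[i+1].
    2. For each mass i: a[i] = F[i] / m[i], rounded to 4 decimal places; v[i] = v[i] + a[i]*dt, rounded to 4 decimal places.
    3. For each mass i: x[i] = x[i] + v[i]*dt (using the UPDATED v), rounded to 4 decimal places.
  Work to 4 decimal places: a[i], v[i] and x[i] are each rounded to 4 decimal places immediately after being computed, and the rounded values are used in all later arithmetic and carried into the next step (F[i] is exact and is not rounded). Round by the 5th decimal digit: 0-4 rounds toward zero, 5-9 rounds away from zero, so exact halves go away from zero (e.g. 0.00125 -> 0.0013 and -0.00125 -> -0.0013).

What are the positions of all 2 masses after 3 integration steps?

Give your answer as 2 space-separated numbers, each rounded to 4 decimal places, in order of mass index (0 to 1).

Answer: 6.0605 11.6895

Derivation:
Step 0: x=[6.0000 11.0000] v=[0.0000 1.0000]
Step 1: x=[6.0000 11.2500] v=[0.0000 1.0000]
Step 2: x=[6.0156 11.4844] v=[0.0625 0.9375]
Step 3: x=[6.0605 11.6895] v=[0.1797 0.8203]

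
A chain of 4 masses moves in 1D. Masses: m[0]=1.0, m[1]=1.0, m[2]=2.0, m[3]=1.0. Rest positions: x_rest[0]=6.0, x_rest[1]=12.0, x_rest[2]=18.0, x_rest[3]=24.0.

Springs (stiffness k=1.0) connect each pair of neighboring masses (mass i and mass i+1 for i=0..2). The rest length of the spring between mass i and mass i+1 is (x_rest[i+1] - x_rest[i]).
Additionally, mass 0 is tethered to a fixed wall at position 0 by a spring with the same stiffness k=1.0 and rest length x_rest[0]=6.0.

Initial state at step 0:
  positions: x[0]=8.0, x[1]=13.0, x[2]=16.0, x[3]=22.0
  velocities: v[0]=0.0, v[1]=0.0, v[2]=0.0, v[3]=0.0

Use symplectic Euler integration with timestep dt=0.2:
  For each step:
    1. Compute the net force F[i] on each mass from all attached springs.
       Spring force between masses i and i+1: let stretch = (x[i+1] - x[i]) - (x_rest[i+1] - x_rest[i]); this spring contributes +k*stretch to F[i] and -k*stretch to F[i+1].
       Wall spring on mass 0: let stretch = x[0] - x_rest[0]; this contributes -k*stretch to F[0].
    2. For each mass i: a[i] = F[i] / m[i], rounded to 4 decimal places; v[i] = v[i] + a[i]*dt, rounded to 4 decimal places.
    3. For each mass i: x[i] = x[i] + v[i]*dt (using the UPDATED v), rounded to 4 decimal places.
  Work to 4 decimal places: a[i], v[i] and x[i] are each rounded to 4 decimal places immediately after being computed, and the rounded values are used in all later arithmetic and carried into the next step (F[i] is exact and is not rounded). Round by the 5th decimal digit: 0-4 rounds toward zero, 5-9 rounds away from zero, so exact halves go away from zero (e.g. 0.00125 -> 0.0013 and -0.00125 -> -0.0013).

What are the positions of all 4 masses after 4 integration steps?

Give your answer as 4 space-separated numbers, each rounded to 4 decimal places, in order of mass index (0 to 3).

Step 0: x=[8.0000 13.0000 16.0000 22.0000] v=[0.0000 0.0000 0.0000 0.0000]
Step 1: x=[7.8800 12.9200 16.0600 22.0000] v=[-0.6000 -0.4000 0.3000 0.0000]
Step 2: x=[7.6464 12.7640 16.1760 22.0024] v=[-1.1680 -0.7800 0.5800 0.0120]
Step 3: x=[7.3116 12.5398 16.3403 22.0117] v=[-1.6738 -1.1211 0.8214 0.0467]
Step 4: x=[6.8935 12.2585 16.5420 22.0342] v=[-2.0905 -1.4066 1.0085 0.1124]

Answer: 6.8935 12.2585 16.5420 22.0342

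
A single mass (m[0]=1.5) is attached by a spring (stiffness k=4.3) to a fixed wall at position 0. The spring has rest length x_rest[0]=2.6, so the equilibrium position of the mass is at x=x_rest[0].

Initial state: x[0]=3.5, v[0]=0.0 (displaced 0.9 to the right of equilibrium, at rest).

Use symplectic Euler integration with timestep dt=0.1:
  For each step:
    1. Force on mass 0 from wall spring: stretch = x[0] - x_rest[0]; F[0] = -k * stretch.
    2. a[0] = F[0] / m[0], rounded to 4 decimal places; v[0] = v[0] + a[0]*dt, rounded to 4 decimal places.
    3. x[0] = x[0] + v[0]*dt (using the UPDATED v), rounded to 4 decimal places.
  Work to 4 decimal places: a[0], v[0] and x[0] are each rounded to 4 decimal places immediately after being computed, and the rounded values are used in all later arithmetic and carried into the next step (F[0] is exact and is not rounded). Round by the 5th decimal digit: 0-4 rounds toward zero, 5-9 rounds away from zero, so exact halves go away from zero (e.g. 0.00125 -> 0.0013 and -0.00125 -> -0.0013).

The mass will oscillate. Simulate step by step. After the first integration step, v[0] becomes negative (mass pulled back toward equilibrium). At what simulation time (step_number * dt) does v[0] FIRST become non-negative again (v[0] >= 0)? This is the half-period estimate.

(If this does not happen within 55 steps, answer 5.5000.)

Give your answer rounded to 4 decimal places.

Answer: 1.9000

Derivation:
Step 0: x=[3.5000] v=[0.0000]
Step 1: x=[3.4742] v=[-0.2580]
Step 2: x=[3.4233] v=[-0.5086]
Step 3: x=[3.3488] v=[-0.7446]
Step 4: x=[3.2529] v=[-0.9593]
Step 5: x=[3.1383] v=[-1.1465]
Step 6: x=[3.0082] v=[-1.3008]
Step 7: x=[2.8664] v=[-1.4178]
Step 8: x=[2.7170] v=[-1.4942]
Step 9: x=[2.5642] v=[-1.5277]
Step 10: x=[2.4125] v=[-1.5174]
Step 11: x=[2.2661] v=[-1.4637]
Step 12: x=[2.1293] v=[-1.3680]
Step 13: x=[2.0060] v=[-1.2331]
Step 14: x=[1.8997] v=[-1.0628]
Step 15: x=[1.8135] v=[-0.8621]
Step 16: x=[1.7498] v=[-0.6366]
Step 17: x=[1.7105] v=[-0.3929]
Step 18: x=[1.6967] v=[-0.1379]
Step 19: x=[1.7088] v=[0.1211]
First v>=0 after going negative at step 19, time=1.9000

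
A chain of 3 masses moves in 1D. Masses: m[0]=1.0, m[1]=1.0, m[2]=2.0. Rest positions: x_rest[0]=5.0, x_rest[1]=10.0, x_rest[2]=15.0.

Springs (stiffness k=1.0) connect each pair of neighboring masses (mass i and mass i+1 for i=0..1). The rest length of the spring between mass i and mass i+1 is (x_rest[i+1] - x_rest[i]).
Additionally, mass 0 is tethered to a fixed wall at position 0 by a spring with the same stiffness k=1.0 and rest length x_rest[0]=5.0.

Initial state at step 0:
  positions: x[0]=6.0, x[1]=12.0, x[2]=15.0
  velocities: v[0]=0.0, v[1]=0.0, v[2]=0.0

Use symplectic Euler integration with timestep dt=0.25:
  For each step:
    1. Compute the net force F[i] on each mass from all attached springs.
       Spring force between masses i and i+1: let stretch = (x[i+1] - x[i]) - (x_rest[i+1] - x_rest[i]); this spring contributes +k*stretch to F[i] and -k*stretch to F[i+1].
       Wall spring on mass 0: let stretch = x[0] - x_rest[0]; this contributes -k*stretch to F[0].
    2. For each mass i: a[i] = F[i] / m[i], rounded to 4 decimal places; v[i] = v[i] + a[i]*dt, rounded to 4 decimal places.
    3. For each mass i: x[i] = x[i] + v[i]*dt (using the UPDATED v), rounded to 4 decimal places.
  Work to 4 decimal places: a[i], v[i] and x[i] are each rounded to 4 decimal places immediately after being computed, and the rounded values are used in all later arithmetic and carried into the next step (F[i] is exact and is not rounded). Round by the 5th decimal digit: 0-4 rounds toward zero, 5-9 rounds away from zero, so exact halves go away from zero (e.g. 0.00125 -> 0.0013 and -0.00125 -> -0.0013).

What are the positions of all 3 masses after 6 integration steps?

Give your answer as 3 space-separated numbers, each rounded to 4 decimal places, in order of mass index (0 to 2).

Step 0: x=[6.0000 12.0000 15.0000] v=[0.0000 0.0000 0.0000]
Step 1: x=[6.0000 11.8125 15.0625] v=[0.0000 -0.7500 0.2500]
Step 2: x=[5.9883 11.4649 15.1797] v=[-0.0469 -1.3906 0.4688]
Step 3: x=[5.9446 11.0071 15.3371] v=[-0.1748 -1.8311 0.6295]
Step 4: x=[5.8458 10.5036 15.5154] v=[-0.3953 -2.0142 0.7133]
Step 5: x=[5.6727 10.0222 15.6934] v=[-0.6923 -1.9257 0.7118]
Step 6: x=[5.4169 9.6234 15.8504] v=[-1.0231 -1.5953 0.6279]

Answer: 5.4169 9.6234 15.8504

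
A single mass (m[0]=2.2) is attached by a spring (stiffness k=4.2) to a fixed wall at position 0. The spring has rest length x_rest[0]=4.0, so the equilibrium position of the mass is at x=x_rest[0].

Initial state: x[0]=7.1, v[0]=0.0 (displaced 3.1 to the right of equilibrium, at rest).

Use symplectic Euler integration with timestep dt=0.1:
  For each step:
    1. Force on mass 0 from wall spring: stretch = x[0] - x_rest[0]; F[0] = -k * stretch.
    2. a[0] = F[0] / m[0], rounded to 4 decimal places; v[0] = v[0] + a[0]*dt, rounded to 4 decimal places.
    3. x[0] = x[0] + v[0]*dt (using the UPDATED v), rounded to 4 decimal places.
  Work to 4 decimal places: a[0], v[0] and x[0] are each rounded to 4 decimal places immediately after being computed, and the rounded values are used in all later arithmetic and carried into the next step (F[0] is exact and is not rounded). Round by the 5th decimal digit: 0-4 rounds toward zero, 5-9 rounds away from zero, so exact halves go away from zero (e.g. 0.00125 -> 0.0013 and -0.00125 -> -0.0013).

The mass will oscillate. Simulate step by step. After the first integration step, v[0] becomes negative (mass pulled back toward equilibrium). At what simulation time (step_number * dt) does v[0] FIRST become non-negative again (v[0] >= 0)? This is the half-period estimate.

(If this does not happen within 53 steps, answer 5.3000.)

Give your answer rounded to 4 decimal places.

Step 0: x=[7.1000] v=[0.0000]
Step 1: x=[7.0408] v=[-0.5918]
Step 2: x=[6.9236] v=[-1.1723]
Step 3: x=[6.7506] v=[-1.7304]
Step 4: x=[6.5251] v=[-2.2555]
Step 5: x=[6.2513] v=[-2.7376]
Step 6: x=[5.9346] v=[-3.1674]
Step 7: x=[5.5809] v=[-3.5367]
Step 8: x=[5.1971] v=[-3.8385]
Step 9: x=[4.7904] v=[-4.0670]
Step 10: x=[4.3686] v=[-4.2179]
Step 11: x=[3.9398] v=[-4.2883]
Step 12: x=[3.5121] v=[-4.2768]
Step 13: x=[3.0937] v=[-4.1837]
Step 14: x=[2.6926] v=[-4.0107]
Step 15: x=[2.3165] v=[-3.7611]
Step 16: x=[1.9725] v=[-3.4397]
Step 17: x=[1.6672] v=[-3.0526]
Step 18: x=[1.4065] v=[-2.6073]
Step 19: x=[1.1953] v=[-2.1122]
Step 20: x=[1.0376] v=[-1.5768]
Step 21: x=[0.9365] v=[-1.0113]
Step 22: x=[0.8939] v=[-0.4265]
Step 23: x=[0.9106] v=[0.1665]
First v>=0 after going negative at step 23, time=2.3000

Answer: 2.3000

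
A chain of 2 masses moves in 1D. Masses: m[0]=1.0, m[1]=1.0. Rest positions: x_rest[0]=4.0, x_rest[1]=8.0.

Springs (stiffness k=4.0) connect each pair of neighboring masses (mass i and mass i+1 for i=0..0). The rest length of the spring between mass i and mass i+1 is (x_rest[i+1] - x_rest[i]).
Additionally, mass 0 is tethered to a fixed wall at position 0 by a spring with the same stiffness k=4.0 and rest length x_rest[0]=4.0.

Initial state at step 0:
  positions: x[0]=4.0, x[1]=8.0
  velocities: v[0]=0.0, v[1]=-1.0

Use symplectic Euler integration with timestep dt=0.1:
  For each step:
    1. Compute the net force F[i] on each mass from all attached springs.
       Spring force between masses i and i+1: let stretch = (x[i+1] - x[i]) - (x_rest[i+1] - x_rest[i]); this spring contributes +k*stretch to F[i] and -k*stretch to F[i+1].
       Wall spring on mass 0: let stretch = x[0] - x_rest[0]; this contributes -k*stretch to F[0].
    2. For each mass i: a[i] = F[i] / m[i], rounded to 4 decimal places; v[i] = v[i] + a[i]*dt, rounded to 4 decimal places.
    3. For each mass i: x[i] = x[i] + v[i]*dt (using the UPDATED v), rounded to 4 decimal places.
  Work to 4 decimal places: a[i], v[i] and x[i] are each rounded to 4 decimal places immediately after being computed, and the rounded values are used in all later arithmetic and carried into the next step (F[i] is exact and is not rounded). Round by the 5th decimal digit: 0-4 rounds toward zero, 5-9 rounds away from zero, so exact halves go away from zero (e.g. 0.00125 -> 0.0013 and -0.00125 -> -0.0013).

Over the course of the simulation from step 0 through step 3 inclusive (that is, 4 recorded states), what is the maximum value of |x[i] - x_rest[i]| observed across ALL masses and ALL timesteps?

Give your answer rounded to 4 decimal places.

Step 0: x=[4.0000 8.0000] v=[0.0000 -1.0000]
Step 1: x=[4.0000 7.9000] v=[0.0000 -1.0000]
Step 2: x=[3.9960 7.8040] v=[-0.0400 -0.9600]
Step 3: x=[3.9845 7.7157] v=[-0.1152 -0.8832]
Max displacement = 0.2843

Answer: 0.2843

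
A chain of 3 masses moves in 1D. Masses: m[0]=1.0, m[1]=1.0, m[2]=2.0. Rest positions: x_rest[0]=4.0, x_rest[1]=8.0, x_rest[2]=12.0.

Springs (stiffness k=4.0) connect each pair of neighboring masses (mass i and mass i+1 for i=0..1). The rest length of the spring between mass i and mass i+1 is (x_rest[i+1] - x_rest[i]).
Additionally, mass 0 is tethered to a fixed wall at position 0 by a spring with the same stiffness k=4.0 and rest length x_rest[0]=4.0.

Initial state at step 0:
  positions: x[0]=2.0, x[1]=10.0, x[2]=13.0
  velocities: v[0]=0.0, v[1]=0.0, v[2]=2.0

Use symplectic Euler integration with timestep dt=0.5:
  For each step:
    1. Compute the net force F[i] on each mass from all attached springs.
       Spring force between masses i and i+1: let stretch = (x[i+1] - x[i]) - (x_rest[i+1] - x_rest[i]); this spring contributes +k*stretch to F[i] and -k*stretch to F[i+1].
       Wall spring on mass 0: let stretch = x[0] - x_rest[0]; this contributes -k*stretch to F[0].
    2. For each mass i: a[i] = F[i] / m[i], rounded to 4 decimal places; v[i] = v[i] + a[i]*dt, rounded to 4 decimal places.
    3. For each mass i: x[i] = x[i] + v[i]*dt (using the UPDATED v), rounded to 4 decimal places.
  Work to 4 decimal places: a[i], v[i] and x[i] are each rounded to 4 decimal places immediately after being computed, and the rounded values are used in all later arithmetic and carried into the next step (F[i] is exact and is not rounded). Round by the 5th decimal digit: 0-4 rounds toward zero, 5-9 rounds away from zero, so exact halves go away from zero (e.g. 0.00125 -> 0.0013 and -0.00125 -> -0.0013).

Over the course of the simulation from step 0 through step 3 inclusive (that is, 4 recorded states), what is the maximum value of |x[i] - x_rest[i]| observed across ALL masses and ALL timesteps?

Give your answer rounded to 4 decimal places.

Step 0: x=[2.0000 10.0000 13.0000] v=[0.0000 0.0000 2.0000]
Step 1: x=[8.0000 5.0000 14.5000] v=[12.0000 -10.0000 3.0000]
Step 2: x=[3.0000 12.5000 13.2500] v=[-10.0000 15.0000 -2.5000]
Step 3: x=[4.5000 11.2500 13.6250] v=[3.0000 -2.5000 0.7500]
Max displacement = 4.5000

Answer: 4.5000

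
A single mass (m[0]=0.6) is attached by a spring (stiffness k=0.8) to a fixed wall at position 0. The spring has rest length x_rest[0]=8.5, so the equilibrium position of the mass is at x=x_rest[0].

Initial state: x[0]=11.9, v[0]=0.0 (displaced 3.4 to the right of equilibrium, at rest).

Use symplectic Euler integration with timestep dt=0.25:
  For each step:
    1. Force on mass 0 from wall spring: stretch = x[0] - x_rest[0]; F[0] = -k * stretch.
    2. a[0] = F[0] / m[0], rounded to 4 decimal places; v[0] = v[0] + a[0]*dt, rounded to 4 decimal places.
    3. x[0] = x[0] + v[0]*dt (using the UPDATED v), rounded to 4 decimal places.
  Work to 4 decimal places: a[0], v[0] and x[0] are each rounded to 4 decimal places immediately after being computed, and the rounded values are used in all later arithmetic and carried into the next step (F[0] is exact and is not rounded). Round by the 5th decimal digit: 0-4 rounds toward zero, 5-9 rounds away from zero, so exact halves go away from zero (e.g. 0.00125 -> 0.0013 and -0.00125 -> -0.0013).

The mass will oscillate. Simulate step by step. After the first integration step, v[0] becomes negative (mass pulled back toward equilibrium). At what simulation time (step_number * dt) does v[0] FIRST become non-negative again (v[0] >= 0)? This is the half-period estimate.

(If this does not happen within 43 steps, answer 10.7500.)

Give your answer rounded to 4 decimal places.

Step 0: x=[11.9000] v=[0.0000]
Step 1: x=[11.6167] v=[-1.1333]
Step 2: x=[11.0737] v=[-2.1722]
Step 3: x=[10.3162] v=[-3.0301]
Step 4: x=[9.4073] v=[-3.6355]
Step 5: x=[8.4228] v=[-3.9379]
Step 6: x=[7.4448] v=[-3.9122]
Step 7: x=[6.5547] v=[-3.5605]
Step 8: x=[5.8267] v=[-2.9121]
Step 9: x=[5.3215] v=[-2.0210]
Step 10: x=[5.0811] v=[-0.9615]
Step 11: x=[5.1256] v=[0.1781]
First v>=0 after going negative at step 11, time=2.7500

Answer: 2.7500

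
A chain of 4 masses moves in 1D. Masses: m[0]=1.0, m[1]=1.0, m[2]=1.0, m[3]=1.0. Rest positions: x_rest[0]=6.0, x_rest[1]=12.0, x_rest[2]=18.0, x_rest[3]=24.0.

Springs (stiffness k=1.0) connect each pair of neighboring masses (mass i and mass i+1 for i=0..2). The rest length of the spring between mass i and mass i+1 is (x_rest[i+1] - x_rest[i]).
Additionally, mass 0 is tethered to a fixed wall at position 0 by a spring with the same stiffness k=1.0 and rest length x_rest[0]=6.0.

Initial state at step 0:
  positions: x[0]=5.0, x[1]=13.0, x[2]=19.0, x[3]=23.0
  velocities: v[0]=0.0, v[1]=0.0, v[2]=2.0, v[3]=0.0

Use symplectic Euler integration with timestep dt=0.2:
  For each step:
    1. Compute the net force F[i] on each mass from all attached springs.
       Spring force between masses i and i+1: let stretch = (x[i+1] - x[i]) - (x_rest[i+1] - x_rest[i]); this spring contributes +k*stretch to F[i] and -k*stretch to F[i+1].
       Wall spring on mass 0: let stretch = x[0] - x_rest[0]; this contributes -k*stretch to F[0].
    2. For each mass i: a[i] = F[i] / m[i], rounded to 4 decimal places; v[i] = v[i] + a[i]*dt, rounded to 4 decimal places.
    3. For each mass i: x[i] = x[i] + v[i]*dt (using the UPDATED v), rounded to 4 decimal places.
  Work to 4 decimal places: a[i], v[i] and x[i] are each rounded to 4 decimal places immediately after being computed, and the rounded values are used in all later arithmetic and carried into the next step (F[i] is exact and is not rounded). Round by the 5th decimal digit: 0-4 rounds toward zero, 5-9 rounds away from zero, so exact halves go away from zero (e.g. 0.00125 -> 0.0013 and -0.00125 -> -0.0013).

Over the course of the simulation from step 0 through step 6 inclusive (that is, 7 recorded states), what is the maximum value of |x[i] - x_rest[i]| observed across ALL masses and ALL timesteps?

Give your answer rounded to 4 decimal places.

Step 0: x=[5.0000 13.0000 19.0000 23.0000] v=[0.0000 0.0000 2.0000 0.0000]
Step 1: x=[5.1200 12.9200 19.3200 23.0800] v=[0.6000 -0.4000 1.6000 0.4000]
Step 2: x=[5.3472 12.7840 19.5344 23.2496] v=[1.1360 -0.6800 1.0720 0.8480]
Step 3: x=[5.6580 12.6205 19.6274 23.5106] v=[1.5539 -0.8173 0.4650 1.3050]
Step 4: x=[6.0210 12.4588 19.5955 23.8563] v=[1.8148 -0.8084 -0.1597 1.7284]
Step 5: x=[6.4006 12.3251 19.4485 24.2715] v=[1.8982 -0.6686 -0.7349 2.0762]
Step 6: x=[6.7612 12.2393 19.2095 24.7338] v=[1.8030 -0.4288 -1.1950 2.3116]
Max displacement = 1.6274

Answer: 1.6274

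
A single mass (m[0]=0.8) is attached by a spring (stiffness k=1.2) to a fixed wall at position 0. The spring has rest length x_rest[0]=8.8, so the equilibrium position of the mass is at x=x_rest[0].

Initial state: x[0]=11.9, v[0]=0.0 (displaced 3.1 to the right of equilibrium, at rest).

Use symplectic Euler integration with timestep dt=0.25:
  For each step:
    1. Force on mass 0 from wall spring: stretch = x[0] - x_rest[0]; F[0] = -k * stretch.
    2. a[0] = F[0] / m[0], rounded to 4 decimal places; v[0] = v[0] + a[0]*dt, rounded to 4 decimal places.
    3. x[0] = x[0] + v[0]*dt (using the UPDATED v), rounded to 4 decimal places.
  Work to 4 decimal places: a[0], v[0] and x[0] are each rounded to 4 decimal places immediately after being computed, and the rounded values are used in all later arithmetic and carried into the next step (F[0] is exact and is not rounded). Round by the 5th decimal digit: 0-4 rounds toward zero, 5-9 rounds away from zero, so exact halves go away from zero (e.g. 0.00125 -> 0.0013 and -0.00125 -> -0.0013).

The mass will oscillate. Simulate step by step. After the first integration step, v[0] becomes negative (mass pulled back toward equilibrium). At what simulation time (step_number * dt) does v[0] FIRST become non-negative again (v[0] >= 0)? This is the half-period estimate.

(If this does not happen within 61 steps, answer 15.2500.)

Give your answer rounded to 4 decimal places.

Answer: 2.7500

Derivation:
Step 0: x=[11.9000] v=[0.0000]
Step 1: x=[11.6094] v=[-1.1625]
Step 2: x=[11.0554] v=[-2.2160]
Step 3: x=[10.2900] v=[-3.0618]
Step 4: x=[9.3849] v=[-3.6206]
Step 5: x=[8.4249] v=[-3.8400]
Step 6: x=[7.5001] v=[-3.6993]
Step 7: x=[6.6972] v=[-3.2118]
Step 8: x=[6.0914] v=[-2.4233]
Step 9: x=[5.7395] v=[-1.4076]
Step 10: x=[5.6745] v=[-0.2599]
Step 11: x=[5.9026] v=[0.9122]
First v>=0 after going negative at step 11, time=2.7500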